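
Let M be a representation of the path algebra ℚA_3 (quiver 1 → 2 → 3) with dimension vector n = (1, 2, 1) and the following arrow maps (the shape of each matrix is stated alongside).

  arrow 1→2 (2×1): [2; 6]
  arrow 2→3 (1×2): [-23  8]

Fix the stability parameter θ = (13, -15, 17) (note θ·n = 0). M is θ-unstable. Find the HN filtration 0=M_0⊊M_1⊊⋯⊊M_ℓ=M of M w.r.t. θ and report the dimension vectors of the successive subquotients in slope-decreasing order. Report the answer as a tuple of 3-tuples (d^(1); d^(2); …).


Barcode: M ≅ I[1,3], I[2,2]. HN layers by μ_θ (3 steps, strictly decreasing):
  μ^(1)=17; μ^(2)=-1; μ^(3)=-15

((0, 0, 1); (1, 1, 0); (0, 1, 0))


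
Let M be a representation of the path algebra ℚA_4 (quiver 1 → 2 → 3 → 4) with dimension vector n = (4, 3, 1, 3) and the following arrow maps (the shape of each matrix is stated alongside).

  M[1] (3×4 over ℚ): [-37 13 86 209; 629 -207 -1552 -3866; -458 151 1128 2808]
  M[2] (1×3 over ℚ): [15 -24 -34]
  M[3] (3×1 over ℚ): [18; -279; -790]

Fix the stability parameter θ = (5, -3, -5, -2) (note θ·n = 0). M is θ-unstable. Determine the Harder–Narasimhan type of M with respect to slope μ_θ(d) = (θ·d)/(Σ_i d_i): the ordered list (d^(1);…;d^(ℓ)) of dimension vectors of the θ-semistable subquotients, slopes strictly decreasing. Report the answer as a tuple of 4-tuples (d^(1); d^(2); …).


Barcode: M ≅ I[1,1], I[1,2]^2, I[1,4], I[4,4]^2. HN layers by μ_θ (4 steps, strictly decreasing):
  μ^(1)=5; μ^(2)=1; μ^(3)=-5/4; μ^(4)=-2

((1, 0, 0, 0); (2, 2, 0, 0); (1, 1, 1, 1); (0, 0, 0, 2))


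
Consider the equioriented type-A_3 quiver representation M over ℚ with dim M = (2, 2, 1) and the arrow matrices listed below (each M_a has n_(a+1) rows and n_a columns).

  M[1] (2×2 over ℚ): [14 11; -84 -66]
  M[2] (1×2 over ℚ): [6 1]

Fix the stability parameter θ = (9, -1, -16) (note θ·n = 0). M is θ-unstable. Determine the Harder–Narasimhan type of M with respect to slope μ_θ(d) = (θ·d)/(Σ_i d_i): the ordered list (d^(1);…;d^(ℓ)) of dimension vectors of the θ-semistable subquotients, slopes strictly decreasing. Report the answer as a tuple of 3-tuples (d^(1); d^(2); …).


Interval decomposition of M: I[1,1], I[1,2], I[2,3].
HN type (ℓ=3): μ^(1)=9; μ^(2)=4; μ^(3)=-17/2

((1, 0, 0); (1, 1, 0); (0, 1, 1))


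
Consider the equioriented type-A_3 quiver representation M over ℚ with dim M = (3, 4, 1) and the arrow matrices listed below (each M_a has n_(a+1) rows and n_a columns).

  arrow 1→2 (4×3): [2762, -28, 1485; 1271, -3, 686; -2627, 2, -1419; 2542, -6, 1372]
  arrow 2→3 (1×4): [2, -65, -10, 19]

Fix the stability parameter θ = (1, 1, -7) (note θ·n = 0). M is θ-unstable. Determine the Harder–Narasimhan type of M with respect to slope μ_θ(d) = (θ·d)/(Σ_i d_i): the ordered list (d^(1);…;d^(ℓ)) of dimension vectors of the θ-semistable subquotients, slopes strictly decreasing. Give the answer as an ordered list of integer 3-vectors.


Interval decomposition of M: I[1,2]^2, I[1,3], I[2,2].
HN type (ℓ=2): μ^(1)=1; μ^(2)=-5/3

((2, 3, 0); (1, 1, 1))


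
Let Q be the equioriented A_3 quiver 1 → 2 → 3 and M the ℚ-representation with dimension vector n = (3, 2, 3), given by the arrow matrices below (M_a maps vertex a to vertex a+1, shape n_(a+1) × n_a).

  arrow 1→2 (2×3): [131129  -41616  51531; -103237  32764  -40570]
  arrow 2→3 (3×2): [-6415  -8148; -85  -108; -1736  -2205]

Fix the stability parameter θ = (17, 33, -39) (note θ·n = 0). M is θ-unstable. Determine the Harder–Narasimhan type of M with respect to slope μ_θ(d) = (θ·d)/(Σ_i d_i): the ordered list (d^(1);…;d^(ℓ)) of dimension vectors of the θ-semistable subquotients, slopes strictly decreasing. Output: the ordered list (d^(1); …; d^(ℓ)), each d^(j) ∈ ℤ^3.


Via rank(M_{q-1}∘⋯∘M_p): M ≅ I[1,1], I[1,3]^2, I[3,3].
μ_θ-semistable layers: μ^(1)=17; μ^(2)=11/3; μ^(3)=-39

((1, 0, 0); (2, 2, 2); (0, 0, 1))


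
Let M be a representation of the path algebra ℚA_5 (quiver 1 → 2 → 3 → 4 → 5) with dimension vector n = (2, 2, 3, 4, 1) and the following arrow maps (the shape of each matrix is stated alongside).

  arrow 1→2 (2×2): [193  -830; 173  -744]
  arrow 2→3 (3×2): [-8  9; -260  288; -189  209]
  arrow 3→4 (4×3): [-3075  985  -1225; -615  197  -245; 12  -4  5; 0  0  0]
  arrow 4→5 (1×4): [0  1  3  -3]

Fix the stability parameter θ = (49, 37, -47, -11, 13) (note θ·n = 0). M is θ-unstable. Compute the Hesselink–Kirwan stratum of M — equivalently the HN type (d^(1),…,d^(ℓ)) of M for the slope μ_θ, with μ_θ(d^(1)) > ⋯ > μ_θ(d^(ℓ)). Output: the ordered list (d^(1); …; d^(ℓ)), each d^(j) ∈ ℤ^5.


Via rank(M_{q-1}∘⋯∘M_p): M ≅ I[1,4], I[1,5], I[3,3], I[4,4]^2.
μ_θ-semistable layers: μ^(1)=13; μ^(2)=7; μ^(3)=-11; μ^(4)=-47

((0, 0, 0, 0, 1); (2, 2, 2, 2, 0); (0, 0, 0, 2, 0); (0, 0, 1, 0, 0))


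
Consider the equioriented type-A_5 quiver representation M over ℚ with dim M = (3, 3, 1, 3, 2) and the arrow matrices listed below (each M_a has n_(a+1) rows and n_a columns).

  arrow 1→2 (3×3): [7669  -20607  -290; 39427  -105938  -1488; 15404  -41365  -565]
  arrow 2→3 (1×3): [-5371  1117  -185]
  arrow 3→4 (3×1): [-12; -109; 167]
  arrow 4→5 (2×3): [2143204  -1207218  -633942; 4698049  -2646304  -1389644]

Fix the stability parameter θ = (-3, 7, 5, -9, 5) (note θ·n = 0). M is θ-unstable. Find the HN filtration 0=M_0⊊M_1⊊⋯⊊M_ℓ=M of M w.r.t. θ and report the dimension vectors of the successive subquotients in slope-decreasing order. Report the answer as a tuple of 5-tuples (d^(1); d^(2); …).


Interval decomposition of M: I[1,2]^2, I[1,4], I[4,5]^2.
HN type (ℓ=5): μ^(1)=7; μ^(2)=5; μ^(3)=1; μ^(4)=-3; μ^(5)=-9

((0, 2, 0, 0, 0); (0, 0, 0, 0, 2); (0, 1, 1, 1, 0); (3, 0, 0, 0, 0); (0, 0, 0, 2, 0))


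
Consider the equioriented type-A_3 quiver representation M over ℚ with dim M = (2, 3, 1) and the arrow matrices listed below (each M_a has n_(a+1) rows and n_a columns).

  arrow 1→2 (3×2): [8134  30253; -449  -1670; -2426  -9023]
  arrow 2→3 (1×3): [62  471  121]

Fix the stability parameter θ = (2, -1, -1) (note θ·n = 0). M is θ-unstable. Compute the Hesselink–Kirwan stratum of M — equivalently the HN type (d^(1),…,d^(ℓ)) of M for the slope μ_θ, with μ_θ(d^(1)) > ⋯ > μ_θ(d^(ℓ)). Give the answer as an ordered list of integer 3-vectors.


Barcode: M ≅ I[1,2], I[1,3], I[2,2]. HN layers by μ_θ (3 steps, strictly decreasing):
  μ^(1)=1/2; μ^(2)=0; μ^(3)=-1

((1, 1, 0); (1, 1, 1); (0, 1, 0))


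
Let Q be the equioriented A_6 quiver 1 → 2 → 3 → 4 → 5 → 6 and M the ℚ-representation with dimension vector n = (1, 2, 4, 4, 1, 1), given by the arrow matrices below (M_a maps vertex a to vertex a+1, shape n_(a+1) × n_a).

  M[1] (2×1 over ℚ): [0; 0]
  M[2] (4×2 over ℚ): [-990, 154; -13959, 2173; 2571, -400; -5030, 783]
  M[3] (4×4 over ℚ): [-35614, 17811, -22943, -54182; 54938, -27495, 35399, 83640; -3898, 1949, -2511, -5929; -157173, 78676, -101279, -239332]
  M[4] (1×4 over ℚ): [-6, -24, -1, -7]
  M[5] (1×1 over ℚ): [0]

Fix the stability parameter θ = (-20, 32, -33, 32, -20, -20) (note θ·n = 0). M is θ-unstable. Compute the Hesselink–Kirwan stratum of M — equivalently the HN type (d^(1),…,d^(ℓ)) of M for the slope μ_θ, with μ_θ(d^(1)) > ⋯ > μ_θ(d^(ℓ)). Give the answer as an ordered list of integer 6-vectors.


Via rank(M_{q-1}∘⋯∘M_p): M ≅ I[1,1], I[2,4], I[2,5], I[3,4]^2, I[6,6].
μ_θ-semistable layers: μ^(1)=32; μ^(2)=6; μ^(3)=-1/2; μ^(4)=-20; μ^(5)=-33

((0, 0, 0, 3, 0, 0); (0, 0, 0, 1, 1, 0); (0, 2, 2, 0, 0, 0); (1, 0, 0, 0, 0, 1); (0, 0, 2, 0, 0, 0))


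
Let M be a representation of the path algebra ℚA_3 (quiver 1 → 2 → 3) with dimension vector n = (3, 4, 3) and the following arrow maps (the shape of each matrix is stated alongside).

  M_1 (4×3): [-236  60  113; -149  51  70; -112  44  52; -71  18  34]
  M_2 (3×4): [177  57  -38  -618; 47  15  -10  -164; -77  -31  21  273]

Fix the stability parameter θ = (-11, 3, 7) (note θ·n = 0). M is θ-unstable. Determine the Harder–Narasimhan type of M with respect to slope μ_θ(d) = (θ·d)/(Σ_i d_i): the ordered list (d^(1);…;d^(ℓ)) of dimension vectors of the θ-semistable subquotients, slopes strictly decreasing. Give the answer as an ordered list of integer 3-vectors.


Interval decomposition of M: I[1,3]^3, I[2,2].
HN type (ℓ=3): μ^(1)=7; μ^(2)=3; μ^(3)=-11

((0, 0, 3); (0, 4, 0); (3, 0, 0))


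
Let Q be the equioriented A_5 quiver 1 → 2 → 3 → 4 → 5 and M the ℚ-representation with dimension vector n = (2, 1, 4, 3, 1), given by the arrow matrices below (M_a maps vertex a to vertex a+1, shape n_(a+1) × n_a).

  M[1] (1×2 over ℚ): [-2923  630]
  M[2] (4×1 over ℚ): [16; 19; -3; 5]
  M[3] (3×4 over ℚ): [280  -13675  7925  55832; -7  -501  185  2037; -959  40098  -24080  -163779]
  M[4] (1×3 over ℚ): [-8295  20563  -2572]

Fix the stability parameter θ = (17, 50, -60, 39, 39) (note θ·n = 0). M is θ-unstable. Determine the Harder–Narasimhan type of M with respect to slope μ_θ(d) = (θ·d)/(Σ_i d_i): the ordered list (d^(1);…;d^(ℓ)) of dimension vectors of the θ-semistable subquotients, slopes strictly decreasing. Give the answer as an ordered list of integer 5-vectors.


Barcode: M ≅ I[1,1], I[1,5], I[3,3]^2, I[3,4], I[4,4]. HN layers by μ_θ (4 steps, strictly decreasing):
  μ^(1)=39; μ^(2)=17; μ^(3)=7/3; μ^(4)=-60

((0, 0, 0, 3, 1); (1, 0, 0, 0, 0); (1, 1, 1, 0, 0); (0, 0, 3, 0, 0))


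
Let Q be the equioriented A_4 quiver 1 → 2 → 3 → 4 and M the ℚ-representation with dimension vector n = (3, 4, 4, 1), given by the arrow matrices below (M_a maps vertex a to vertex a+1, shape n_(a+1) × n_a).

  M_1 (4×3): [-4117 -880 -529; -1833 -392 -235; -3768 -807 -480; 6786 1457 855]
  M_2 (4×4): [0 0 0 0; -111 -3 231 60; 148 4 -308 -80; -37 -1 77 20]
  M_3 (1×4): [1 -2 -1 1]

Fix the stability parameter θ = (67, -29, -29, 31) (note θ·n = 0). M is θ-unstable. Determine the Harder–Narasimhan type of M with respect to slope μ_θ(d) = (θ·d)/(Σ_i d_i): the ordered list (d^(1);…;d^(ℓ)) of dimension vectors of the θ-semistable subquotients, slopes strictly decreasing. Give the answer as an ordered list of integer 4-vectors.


Via rank(M_{q-1}∘⋯∘M_p): M ≅ I[1,2]^2, I[1,4], I[2,2], I[3,3]^3.
μ_θ-semistable layers: μ^(1)=31; μ^(2)=19; μ^(3)=3; μ^(4)=-29

((0, 0, 0, 1); (2, 2, 0, 0); (1, 1, 1, 0); (0, 1, 3, 0))


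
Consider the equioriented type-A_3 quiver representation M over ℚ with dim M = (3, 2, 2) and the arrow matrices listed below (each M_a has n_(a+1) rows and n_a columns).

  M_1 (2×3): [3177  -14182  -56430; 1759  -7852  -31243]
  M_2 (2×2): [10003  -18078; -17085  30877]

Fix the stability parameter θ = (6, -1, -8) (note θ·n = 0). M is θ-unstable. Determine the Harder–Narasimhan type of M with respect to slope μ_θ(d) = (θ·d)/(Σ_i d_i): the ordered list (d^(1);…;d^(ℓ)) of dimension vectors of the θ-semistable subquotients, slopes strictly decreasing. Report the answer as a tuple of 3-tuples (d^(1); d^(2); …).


Interval decomposition of M: I[1,1], I[1,3]^2.
HN type (ℓ=2): μ^(1)=6; μ^(2)=-1

((1, 0, 0); (2, 2, 2))


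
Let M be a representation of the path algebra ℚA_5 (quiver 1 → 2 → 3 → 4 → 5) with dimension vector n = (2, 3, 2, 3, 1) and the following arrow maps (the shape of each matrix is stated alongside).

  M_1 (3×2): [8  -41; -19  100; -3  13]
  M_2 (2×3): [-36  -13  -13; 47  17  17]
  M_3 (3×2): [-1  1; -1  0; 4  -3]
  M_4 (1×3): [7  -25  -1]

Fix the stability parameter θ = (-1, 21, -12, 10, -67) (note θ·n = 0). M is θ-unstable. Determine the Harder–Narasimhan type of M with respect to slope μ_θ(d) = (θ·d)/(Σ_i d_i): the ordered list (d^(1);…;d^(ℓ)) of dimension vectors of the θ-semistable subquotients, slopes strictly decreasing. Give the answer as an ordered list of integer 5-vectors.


Via rank(M_{q-1}∘⋯∘M_p): M ≅ I[1,4], I[1,5], I[2,2], I[4,4].
μ_θ-semistable layers: μ^(1)=21; μ^(2)=10; μ^(3)=9/2; μ^(4)=-1; μ^(5)=-49/5

((0, 1, 0, 0, 0); (0, 0, 0, 2, 0); (0, 1, 1, 0, 0); (1, 0, 0, 0, 0); (1, 1, 1, 1, 1))


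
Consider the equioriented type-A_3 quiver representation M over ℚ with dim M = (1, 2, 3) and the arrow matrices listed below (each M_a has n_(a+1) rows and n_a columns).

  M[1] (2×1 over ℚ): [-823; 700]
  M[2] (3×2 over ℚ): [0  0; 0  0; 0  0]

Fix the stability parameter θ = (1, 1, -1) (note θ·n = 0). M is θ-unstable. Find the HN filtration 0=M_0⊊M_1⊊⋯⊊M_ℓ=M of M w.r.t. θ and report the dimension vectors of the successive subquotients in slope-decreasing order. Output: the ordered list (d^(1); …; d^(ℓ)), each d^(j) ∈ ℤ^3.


Barcode: M ≅ I[1,2], I[2,2], I[3,3]^3. HN layers by μ_θ (2 steps, strictly decreasing):
  μ^(1)=1; μ^(2)=-1

((1, 2, 0); (0, 0, 3))


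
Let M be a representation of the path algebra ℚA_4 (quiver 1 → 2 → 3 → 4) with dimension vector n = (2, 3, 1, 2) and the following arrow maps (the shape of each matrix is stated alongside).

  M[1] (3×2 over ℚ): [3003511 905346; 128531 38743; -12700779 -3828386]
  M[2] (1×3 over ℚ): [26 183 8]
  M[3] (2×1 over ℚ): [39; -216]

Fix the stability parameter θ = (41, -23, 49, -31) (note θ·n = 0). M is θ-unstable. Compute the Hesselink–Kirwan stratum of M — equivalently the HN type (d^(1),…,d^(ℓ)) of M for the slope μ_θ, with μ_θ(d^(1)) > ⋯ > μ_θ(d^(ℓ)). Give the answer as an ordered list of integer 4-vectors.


Interval decomposition of M: I[1,2], I[1,4], I[2,2], I[4,4].
HN type (ℓ=3): μ^(1)=9; μ^(2)=-23; μ^(3)=-31

((2, 2, 1, 1); (0, 1, 0, 0); (0, 0, 0, 1))


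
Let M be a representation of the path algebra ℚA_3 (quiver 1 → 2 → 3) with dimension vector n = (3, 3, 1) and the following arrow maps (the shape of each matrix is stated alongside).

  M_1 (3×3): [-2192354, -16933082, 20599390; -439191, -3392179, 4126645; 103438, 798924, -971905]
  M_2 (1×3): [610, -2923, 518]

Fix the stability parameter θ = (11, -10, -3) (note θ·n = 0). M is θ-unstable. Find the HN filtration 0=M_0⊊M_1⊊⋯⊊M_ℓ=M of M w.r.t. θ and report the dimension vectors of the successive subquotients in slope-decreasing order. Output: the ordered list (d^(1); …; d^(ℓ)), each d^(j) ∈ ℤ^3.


Interval decomposition of M: I[1,1], I[1,2], I[1,3], I[2,2].
HN type (ℓ=4): μ^(1)=11; μ^(2)=1/2; μ^(3)=-2/3; μ^(4)=-10

((1, 0, 0); (1, 1, 0); (1, 1, 1); (0, 1, 0))


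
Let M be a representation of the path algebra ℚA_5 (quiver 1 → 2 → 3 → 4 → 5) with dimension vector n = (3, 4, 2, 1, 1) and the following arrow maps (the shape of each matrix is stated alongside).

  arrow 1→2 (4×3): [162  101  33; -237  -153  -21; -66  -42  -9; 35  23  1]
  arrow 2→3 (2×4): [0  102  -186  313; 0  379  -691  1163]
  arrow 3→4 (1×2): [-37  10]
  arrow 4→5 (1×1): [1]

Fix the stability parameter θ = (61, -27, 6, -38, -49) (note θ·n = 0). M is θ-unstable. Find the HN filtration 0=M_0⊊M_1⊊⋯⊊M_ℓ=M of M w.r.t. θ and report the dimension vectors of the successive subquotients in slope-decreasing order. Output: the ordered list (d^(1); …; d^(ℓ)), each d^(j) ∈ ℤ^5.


Barcode: M ≅ I[1,2], I[1,3], I[1,5], I[2,2]. HN layers by μ_θ (4 steps, strictly decreasing):
  μ^(1)=17; μ^(2)=40/3; μ^(3)=-47/5; μ^(4)=-27

((1, 1, 0, 0, 0); (1, 1, 1, 0, 0); (1, 1, 1, 1, 1); (0, 1, 0, 0, 0))


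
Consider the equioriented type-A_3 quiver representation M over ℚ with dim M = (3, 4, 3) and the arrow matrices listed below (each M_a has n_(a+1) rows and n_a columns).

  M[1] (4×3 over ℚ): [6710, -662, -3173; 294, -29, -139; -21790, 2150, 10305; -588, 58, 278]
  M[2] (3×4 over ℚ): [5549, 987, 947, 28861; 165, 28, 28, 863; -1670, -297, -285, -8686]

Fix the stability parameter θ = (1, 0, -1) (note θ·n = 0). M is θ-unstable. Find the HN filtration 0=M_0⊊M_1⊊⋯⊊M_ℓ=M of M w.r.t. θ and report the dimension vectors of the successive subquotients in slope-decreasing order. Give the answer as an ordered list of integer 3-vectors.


Via rank(M_{q-1}∘⋯∘M_p): M ≅ I[1,1], I[1,3]^2, I[2,2], I[2,3].
μ_θ-semistable layers: μ^(1)=1; μ^(2)=0; μ^(3)=-1/2

((1, 0, 0); (2, 3, 2); (0, 1, 1))


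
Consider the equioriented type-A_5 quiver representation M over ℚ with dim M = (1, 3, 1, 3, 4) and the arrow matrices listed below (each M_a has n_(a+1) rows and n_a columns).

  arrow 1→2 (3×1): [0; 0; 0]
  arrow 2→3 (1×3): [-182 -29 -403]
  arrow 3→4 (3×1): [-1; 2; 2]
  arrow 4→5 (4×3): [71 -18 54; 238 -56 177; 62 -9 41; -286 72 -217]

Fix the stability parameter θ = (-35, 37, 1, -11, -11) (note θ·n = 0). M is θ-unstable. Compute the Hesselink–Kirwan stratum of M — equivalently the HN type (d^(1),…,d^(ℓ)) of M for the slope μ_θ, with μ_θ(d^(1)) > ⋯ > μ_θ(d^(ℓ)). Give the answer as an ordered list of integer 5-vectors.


Interval decomposition of M: I[1,1], I[2,2]^2, I[2,5], I[4,5]^2, I[5,5].
HN type (ℓ=4): μ^(1)=37; μ^(2)=4; μ^(3)=-11; μ^(4)=-35

((0, 2, 0, 0, 0); (0, 1, 1, 1, 1); (0, 0, 0, 2, 3); (1, 0, 0, 0, 0))


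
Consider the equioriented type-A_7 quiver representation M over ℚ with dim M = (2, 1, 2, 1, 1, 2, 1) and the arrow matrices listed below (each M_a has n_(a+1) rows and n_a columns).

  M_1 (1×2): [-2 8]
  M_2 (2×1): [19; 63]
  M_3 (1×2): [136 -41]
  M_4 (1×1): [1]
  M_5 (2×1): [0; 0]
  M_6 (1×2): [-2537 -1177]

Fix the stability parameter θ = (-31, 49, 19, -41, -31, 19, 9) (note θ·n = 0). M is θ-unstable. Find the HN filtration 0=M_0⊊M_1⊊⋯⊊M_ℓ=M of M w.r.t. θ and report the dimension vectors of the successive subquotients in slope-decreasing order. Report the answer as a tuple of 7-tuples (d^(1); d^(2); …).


Via rank(M_{q-1}∘⋯∘M_p): M ≅ I[1,1], I[1,5], I[3,3], I[6,6], I[6,7].
μ_θ-semistable layers: μ^(1)=19; μ^(2)=14; μ^(3)=-1; μ^(4)=-31

((0, 0, 1, 0, 0, 1, 0); (0, 0, 0, 0, 0, 1, 1); (0, 1, 1, 1, 1, 0, 0); (2, 0, 0, 0, 0, 0, 0))


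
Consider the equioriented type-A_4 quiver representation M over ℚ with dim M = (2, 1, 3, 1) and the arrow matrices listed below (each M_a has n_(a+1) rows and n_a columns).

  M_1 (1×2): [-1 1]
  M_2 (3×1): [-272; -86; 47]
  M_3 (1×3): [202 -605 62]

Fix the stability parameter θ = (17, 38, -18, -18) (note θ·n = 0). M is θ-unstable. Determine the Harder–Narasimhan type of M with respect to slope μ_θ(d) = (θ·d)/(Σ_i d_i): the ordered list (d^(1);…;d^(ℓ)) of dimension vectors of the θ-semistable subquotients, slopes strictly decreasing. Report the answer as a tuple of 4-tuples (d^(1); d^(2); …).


Barcode: M ≅ I[1,1], I[1,3], I[3,3], I[3,4]. HN layers by μ_θ (3 steps, strictly decreasing):
  μ^(1)=17; μ^(2)=37/3; μ^(3)=-18

((1, 0, 0, 0); (1, 1, 1, 0); (0, 0, 2, 1))


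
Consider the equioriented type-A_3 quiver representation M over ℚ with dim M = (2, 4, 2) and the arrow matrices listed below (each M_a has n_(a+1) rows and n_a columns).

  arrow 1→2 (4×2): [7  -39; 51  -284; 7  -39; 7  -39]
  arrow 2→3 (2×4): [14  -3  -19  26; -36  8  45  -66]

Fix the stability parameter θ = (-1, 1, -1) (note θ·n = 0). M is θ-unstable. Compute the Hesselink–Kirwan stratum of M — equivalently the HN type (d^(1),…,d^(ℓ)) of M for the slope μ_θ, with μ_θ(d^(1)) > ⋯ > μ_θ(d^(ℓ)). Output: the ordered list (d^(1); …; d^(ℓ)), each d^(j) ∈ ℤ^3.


Via rank(M_{q-1}∘⋯∘M_p): M ≅ I[1,3]^2, I[2,2]^2.
μ_θ-semistable layers: μ^(1)=1; μ^(2)=0; μ^(3)=-1

((0, 2, 0); (0, 2, 2); (2, 0, 0))


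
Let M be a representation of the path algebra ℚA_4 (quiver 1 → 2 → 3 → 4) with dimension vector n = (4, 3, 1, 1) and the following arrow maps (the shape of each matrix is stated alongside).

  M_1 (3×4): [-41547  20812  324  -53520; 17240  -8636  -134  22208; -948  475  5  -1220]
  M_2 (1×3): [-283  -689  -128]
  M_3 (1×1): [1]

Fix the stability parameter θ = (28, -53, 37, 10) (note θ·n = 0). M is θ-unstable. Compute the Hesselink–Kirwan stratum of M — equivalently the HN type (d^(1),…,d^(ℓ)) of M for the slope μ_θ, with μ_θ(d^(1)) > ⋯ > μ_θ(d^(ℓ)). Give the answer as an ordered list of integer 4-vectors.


Interval decomposition of M: I[1,1], I[1,2]^2, I[1,4].
HN type (ℓ=3): μ^(1)=28; μ^(2)=47/2; μ^(3)=-25/2

((1, 0, 0, 0); (0, 0, 1, 1); (3, 3, 0, 0))


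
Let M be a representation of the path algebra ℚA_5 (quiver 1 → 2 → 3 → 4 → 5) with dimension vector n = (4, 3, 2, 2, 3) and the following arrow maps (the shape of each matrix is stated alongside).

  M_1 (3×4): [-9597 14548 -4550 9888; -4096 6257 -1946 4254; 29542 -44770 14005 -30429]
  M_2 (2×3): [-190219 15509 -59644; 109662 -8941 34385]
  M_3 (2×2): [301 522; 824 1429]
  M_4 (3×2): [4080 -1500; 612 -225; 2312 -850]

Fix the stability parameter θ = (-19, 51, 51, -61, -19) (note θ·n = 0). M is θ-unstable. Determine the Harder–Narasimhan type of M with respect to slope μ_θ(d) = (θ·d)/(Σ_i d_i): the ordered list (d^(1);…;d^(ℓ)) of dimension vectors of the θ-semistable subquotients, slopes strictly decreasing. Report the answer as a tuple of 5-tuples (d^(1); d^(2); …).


Via rank(M_{q-1}∘⋯∘M_p): M ≅ I[1,1], I[1,2], I[1,4], I[1,5], I[5,5]^2.
μ_θ-semistable layers: μ^(1)=51; μ^(2)=41/3; μ^(3)=11/2; μ^(4)=-19

((0, 1, 0, 0, 0); (0, 1, 1, 1, 0); (0, 1, 1, 1, 1); (4, 0, 0, 0, 2))


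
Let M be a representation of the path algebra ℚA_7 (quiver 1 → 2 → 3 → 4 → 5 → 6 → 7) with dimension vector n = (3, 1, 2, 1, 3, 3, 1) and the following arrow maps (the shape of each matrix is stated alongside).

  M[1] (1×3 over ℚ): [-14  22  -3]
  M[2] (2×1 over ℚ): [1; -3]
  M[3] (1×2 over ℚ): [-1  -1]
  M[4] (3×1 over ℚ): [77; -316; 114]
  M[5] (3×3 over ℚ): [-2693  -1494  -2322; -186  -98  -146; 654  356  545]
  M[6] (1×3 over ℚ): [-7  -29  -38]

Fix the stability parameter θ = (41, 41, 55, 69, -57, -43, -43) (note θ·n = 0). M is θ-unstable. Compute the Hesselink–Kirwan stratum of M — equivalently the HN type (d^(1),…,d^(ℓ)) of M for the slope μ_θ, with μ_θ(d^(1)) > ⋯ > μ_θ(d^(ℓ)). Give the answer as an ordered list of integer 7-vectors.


Interval decomposition of M: I[1,1]^2, I[1,7], I[3,3], I[5,6]^2.
HN type (ℓ=5): μ^(1)=55; μ^(2)=41; μ^(3)=9; μ^(4)=-43; μ^(5)=-57

((0, 0, 1, 0, 0, 0, 0); (2, 0, 0, 0, 0, 0, 0); (1, 1, 1, 1, 1, 1, 1); (0, 0, 0, 0, 0, 2, 0); (0, 0, 0, 0, 2, 0, 0))


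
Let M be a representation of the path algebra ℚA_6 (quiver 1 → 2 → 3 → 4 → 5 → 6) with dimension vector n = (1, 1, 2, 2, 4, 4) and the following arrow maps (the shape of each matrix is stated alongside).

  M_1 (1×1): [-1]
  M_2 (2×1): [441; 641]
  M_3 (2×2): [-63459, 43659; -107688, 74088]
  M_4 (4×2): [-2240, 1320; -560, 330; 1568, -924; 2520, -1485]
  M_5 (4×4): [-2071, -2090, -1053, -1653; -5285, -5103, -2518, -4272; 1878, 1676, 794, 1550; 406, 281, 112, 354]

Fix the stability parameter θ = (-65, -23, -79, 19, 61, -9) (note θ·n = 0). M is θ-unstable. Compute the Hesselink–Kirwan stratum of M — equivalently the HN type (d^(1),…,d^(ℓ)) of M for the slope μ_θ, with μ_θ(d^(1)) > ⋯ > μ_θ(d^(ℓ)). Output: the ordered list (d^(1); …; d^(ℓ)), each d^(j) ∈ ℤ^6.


Barcode: M ≅ I[1,3], I[3,4], I[4,6], I[5,6]^3. HN layers by μ_θ (5 steps, strictly decreasing):
  μ^(1)=26; μ^(2)=19; μ^(3)=-51; μ^(4)=-65; μ^(5)=-79

((0, 0, 0, 0, 4, 4); (0, 0, 0, 2, 0, 0); (0, 1, 1, 0, 0, 0); (1, 0, 0, 0, 0, 0); (0, 0, 1, 0, 0, 0))


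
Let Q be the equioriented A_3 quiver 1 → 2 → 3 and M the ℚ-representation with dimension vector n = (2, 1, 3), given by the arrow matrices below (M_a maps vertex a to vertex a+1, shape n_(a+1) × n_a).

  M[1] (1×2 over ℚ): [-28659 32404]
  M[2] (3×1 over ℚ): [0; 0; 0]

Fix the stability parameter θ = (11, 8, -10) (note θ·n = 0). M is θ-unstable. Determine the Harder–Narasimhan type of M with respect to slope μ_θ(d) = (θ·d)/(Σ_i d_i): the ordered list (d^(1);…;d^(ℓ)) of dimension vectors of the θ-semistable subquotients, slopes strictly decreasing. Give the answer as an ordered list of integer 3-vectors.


Barcode: M ≅ I[1,1], I[1,2], I[3,3]^3. HN layers by μ_θ (3 steps, strictly decreasing):
  μ^(1)=11; μ^(2)=19/2; μ^(3)=-10

((1, 0, 0); (1, 1, 0); (0, 0, 3))


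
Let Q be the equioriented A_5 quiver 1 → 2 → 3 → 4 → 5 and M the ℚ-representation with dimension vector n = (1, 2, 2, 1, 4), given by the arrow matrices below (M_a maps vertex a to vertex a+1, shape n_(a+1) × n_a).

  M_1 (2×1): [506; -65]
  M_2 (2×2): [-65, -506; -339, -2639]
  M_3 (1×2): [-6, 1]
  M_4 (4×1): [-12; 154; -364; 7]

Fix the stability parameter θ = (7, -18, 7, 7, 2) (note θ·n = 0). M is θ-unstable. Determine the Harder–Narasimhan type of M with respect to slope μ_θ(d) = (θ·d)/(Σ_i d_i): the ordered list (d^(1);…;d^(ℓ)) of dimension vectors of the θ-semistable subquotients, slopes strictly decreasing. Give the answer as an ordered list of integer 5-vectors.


Barcode: M ≅ I[1,5], I[2,3], I[5,5]^3. HN layers by μ_θ (5 steps, strictly decreasing):
  μ^(1)=7; μ^(2)=16/3; μ^(3)=2; μ^(4)=-11/2; μ^(5)=-18

((0, 0, 1, 0, 0); (0, 0, 1, 1, 1); (0, 0, 0, 0, 3); (1, 1, 0, 0, 0); (0, 1, 0, 0, 0))


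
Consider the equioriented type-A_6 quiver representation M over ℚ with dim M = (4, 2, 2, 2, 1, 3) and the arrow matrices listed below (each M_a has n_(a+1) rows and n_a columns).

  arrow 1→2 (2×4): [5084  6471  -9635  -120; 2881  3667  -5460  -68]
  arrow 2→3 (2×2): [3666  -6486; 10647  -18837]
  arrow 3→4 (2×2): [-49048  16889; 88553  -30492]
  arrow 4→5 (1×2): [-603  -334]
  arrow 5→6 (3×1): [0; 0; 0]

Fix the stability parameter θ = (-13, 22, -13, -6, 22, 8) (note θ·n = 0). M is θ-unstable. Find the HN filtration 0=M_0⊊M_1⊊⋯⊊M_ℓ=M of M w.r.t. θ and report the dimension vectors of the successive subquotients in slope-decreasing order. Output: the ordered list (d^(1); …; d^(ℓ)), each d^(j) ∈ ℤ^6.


Via rank(M_{q-1}∘⋯∘M_p): M ≅ I[1,1]^2, I[1,2], I[1,5], I[3,4], I[6,6]^3.
μ_θ-semistable layers: μ^(1)=22; μ^(2)=8; μ^(3)=1; μ^(4)=-6; μ^(5)=-13

((0, 1, 0, 0, 1, 0); (0, 0, 0, 0, 0, 3); (0, 1, 1, 1, 0, 0); (0, 0, 0, 1, 0, 0); (4, 0, 1, 0, 0, 0))


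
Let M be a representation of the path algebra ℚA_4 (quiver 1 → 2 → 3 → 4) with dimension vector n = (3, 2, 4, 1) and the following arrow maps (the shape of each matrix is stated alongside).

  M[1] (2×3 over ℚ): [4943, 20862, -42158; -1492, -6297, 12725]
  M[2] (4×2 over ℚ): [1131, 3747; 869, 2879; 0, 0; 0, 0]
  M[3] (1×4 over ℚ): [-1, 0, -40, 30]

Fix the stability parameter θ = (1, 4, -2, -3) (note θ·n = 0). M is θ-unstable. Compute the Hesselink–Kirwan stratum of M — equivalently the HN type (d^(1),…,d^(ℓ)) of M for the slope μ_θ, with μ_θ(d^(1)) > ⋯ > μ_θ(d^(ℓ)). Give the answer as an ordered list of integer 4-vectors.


Interval decomposition of M: I[1,1], I[1,3], I[1,4], I[3,3]^2.
HN type (ℓ=3): μ^(1)=1; μ^(2)=0; μ^(3)=-2

((2, 1, 1, 0); (1, 1, 1, 1); (0, 0, 2, 0))


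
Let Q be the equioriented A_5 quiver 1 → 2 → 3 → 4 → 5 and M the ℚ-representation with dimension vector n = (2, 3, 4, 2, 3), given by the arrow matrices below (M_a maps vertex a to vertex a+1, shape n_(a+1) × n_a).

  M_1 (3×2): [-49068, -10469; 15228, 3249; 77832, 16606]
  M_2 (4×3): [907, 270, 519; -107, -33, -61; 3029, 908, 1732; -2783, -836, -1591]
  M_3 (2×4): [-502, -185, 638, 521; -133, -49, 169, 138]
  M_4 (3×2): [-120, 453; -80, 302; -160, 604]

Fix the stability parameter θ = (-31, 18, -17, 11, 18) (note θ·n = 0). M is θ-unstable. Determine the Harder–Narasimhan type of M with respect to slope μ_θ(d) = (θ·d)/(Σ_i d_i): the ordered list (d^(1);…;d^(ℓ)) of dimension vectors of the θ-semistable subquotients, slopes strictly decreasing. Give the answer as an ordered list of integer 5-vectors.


Interval decomposition of M: I[1,1], I[1,4], I[2,3], I[2,5], I[3,3], I[5,5]^2.
HN type (ℓ=5): μ^(1)=18; μ^(2)=11; μ^(3)=1/2; μ^(4)=-17; μ^(5)=-31

((0, 0, 0, 0, 3); (0, 0, 0, 2, 0); (0, 3, 3, 0, 0); (0, 0, 1, 0, 0); (2, 0, 0, 0, 0))


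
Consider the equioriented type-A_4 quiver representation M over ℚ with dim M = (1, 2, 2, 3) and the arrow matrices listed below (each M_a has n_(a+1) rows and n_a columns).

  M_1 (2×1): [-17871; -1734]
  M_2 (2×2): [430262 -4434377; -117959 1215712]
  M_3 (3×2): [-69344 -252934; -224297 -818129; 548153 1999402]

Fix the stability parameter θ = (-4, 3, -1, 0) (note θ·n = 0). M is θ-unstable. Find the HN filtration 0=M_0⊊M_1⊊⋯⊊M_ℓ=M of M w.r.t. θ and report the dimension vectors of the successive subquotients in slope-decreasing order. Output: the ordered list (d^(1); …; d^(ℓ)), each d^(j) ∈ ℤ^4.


Barcode: M ≅ I[1,4], I[2,4], I[4,4]. HN layers by μ_θ (3 steps, strictly decreasing):
  μ^(1)=2/3; μ^(2)=0; μ^(3)=-4

((0, 2, 2, 2); (0, 0, 0, 1); (1, 0, 0, 0))


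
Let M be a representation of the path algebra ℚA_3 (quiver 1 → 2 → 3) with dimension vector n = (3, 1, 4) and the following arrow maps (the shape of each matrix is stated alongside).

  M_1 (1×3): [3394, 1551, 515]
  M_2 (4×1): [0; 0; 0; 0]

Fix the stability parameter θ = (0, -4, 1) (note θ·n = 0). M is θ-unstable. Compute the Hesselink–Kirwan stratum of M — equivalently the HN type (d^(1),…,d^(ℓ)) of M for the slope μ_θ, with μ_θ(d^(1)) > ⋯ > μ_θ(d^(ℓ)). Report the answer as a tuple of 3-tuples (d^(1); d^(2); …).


Barcode: M ≅ I[1,1]^2, I[1,2], I[3,3]^4. HN layers by μ_θ (3 steps, strictly decreasing):
  μ^(1)=1; μ^(2)=0; μ^(3)=-2

((0, 0, 4); (2, 0, 0); (1, 1, 0))


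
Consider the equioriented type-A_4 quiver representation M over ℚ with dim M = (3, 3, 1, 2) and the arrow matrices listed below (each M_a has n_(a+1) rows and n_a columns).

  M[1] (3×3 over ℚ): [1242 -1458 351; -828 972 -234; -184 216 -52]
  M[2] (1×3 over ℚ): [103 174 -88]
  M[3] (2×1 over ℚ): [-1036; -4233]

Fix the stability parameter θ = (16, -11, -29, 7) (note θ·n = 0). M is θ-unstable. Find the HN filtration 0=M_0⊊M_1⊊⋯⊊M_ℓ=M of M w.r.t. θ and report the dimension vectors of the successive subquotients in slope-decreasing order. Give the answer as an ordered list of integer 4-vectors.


Barcode: M ≅ I[1,1]^2, I[1,4], I[2,2]^2, I[4,4]. HN layers by μ_θ (4 steps, strictly decreasing):
  μ^(1)=16; μ^(2)=7; μ^(3)=-8; μ^(4)=-11

((2, 0, 0, 0); (0, 0, 0, 2); (1, 1, 1, 0); (0, 2, 0, 0))


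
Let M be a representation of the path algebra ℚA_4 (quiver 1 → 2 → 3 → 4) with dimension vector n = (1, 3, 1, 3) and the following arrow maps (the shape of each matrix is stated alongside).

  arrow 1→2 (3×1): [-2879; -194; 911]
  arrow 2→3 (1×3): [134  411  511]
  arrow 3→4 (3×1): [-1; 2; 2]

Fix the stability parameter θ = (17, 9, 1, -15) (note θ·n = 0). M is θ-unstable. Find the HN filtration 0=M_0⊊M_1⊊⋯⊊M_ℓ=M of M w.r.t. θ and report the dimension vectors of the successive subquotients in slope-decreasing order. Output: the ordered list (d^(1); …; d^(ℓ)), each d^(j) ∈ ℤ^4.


Barcode: M ≅ I[1,4], I[2,2]^2, I[4,4]^2. HN layers by μ_θ (3 steps, strictly decreasing):
  μ^(1)=9; μ^(2)=3; μ^(3)=-15

((0, 2, 0, 0); (1, 1, 1, 1); (0, 0, 0, 2))


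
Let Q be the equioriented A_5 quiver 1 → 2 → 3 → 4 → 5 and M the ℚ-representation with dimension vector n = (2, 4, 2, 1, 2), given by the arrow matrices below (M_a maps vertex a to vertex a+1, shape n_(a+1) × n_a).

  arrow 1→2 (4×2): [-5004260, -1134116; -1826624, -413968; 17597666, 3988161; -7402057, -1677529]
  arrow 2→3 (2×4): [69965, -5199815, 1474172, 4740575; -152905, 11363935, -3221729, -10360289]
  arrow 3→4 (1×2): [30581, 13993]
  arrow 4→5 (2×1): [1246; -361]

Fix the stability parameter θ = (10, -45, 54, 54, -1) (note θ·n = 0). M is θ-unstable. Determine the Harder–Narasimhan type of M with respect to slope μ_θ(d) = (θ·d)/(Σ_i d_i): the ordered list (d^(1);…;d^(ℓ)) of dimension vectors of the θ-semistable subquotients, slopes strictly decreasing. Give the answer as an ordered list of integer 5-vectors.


Via rank(M_{q-1}∘⋯∘M_p): M ≅ I[1,3], I[1,5], I[2,2]^2, I[5,5].
μ_θ-semistable layers: μ^(1)=54; μ^(2)=107/3; μ^(3)=-1; μ^(4)=-35/2; μ^(5)=-45

((0, 0, 1, 0, 0); (0, 0, 1, 1, 1); (0, 0, 0, 0, 1); (2, 2, 0, 0, 0); (0, 2, 0, 0, 0))


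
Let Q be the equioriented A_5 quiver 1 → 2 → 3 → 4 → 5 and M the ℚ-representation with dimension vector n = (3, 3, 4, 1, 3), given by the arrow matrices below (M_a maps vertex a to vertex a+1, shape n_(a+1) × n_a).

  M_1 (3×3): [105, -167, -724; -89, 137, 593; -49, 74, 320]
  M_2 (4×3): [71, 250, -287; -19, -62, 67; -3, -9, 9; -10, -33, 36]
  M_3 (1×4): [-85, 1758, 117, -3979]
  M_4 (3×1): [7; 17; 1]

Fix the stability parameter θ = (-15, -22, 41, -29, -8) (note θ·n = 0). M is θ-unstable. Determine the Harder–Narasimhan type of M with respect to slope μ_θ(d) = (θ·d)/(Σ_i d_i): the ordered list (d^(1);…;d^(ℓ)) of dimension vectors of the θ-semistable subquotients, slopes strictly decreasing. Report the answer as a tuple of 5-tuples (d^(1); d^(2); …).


Via rank(M_{q-1}∘⋯∘M_p): M ≅ I[1,2], I[1,3], I[1,5], I[3,3]^2, I[5,5]^2.
μ_θ-semistable layers: μ^(1)=41; μ^(2)=4/3; μ^(3)=-8; μ^(4)=-37/2

((0, 0, 3, 0, 0); (0, 0, 1, 1, 1); (0, 0, 0, 0, 2); (3, 3, 0, 0, 0))


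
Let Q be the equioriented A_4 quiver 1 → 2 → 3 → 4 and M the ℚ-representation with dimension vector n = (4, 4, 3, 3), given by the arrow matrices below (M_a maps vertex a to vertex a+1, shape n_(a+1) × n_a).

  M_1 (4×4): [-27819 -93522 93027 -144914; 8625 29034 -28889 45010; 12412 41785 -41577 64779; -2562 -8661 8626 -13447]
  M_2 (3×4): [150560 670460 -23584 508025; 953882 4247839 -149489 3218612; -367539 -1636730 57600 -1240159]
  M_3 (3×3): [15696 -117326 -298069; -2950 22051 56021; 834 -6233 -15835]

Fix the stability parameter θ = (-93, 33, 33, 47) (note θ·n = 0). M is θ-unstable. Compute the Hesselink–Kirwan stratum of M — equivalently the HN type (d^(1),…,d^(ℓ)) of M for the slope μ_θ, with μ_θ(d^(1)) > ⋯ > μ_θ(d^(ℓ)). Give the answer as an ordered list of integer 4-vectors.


Barcode: M ≅ I[1,1], I[1,3], I[1,4]^2, I[2,2], I[4,4]. HN layers by μ_θ (3 steps, strictly decreasing):
  μ^(1)=47; μ^(2)=33; μ^(3)=-93

((0, 0, 0, 3); (0, 4, 3, 0); (4, 0, 0, 0))


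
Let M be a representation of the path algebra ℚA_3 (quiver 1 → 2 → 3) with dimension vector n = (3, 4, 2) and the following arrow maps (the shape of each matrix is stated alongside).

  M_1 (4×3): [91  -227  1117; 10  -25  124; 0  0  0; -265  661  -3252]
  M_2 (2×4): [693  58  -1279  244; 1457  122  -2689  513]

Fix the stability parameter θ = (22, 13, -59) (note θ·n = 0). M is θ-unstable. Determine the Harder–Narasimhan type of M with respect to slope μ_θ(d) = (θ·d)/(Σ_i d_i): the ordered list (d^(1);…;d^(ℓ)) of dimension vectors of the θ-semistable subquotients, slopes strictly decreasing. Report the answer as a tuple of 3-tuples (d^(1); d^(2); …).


Via rank(M_{q-1}∘⋯∘M_p): M ≅ I[1,2], I[1,3]^2, I[2,2].
μ_θ-semistable layers: μ^(1)=35/2; μ^(2)=13; μ^(3)=-8

((1, 1, 0); (0, 1, 0); (2, 2, 2))


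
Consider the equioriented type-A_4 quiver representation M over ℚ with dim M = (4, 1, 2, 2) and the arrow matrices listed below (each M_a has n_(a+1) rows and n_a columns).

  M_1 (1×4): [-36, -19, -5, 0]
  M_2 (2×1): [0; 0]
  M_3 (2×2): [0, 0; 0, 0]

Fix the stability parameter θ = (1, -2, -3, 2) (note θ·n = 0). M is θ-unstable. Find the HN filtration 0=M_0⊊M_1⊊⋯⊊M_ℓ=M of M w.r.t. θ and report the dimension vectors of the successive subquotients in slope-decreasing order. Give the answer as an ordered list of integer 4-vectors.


Barcode: M ≅ I[1,1]^3, I[1,2], I[3,3]^2, I[4,4]^2. HN layers by μ_θ (4 steps, strictly decreasing):
  μ^(1)=2; μ^(2)=1; μ^(3)=-1/2; μ^(4)=-3

((0, 0, 0, 2); (3, 0, 0, 0); (1, 1, 0, 0); (0, 0, 2, 0))


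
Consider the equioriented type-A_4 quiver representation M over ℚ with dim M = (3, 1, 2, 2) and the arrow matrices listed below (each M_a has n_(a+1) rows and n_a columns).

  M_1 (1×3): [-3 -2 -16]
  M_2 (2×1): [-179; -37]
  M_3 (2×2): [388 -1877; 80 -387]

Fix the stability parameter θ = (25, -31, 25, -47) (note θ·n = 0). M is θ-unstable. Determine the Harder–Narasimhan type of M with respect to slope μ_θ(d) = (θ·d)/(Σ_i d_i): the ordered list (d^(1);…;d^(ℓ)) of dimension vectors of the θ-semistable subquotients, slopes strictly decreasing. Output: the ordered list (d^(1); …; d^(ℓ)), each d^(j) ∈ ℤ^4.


Interval decomposition of M: I[1,1]^2, I[1,4], I[3,4].
HN type (ℓ=3): μ^(1)=25; μ^(2)=-7; μ^(3)=-11

((2, 0, 0, 0); (1, 1, 1, 1); (0, 0, 1, 1))


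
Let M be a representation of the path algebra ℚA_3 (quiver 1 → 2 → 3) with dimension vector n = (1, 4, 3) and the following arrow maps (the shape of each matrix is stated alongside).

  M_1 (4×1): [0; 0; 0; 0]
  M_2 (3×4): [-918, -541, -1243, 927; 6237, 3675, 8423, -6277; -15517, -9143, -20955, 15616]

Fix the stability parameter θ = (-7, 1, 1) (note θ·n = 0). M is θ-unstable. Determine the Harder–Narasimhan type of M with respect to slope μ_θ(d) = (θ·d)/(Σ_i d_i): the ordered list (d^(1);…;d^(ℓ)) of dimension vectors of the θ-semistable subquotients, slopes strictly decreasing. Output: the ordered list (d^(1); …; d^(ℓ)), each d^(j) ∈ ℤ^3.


Via rank(M_{q-1}∘⋯∘M_p): M ≅ I[1,1], I[2,2], I[2,3]^3.
μ_θ-semistable layers: μ^(1)=1; μ^(2)=-7

((0, 4, 3); (1, 0, 0))


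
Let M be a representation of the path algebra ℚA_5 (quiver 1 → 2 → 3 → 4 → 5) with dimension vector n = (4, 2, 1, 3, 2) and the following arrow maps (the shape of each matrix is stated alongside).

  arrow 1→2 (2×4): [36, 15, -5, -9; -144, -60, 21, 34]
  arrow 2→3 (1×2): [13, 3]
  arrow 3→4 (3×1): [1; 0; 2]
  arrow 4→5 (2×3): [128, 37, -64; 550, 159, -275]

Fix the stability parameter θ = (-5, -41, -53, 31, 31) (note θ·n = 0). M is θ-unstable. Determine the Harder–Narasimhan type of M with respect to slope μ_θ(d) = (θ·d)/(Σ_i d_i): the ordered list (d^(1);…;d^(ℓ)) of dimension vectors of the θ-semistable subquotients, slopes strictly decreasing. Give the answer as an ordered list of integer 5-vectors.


Via rank(M_{q-1}∘⋯∘M_p): M ≅ I[1,1]^2, I[1,2], I[1,4], I[4,5]^2.
μ_θ-semistable layers: μ^(1)=31; μ^(2)=-5; μ^(3)=-23; μ^(4)=-33

((0, 0, 0, 3, 2); (2, 0, 0, 0, 0); (1, 1, 0, 0, 0); (1, 1, 1, 0, 0))


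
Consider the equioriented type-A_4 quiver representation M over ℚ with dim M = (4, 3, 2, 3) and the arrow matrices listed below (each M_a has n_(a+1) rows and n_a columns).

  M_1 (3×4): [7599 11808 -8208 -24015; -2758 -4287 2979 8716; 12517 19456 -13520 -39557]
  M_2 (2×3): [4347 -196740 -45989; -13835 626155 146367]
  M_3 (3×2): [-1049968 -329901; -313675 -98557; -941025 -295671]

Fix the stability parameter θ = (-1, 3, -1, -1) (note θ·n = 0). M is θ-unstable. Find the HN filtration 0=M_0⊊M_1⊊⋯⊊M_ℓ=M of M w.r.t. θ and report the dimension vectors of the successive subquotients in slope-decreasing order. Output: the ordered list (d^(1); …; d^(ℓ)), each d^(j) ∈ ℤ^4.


Via rank(M_{q-1}∘⋯∘M_p): M ≅ I[1,1]^2, I[1,4]^2, I[2,2], I[4,4].
μ_θ-semistable layers: μ^(1)=3; μ^(2)=1/3; μ^(3)=-1

((0, 1, 0, 0); (0, 2, 2, 2); (4, 0, 0, 1))


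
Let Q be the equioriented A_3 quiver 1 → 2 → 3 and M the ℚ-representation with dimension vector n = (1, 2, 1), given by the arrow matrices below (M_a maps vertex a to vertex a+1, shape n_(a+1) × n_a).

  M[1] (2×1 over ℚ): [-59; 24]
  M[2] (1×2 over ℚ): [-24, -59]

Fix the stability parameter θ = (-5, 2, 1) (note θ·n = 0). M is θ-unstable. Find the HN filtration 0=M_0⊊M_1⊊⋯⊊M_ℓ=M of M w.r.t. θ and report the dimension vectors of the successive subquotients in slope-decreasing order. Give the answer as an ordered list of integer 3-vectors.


Interval decomposition of M: I[1,2], I[2,3].
HN type (ℓ=3): μ^(1)=2; μ^(2)=3/2; μ^(3)=-5

((0, 1, 0); (0, 1, 1); (1, 0, 0))
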